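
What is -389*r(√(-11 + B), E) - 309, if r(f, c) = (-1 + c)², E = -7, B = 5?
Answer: -25205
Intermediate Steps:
-389*r(√(-11 + B), E) - 309 = -389*(-1 - 7)² - 309 = -389*(-8)² - 309 = -389*64 - 309 = -24896 - 309 = -25205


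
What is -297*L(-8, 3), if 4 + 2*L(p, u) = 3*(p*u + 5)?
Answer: 18117/2 ≈ 9058.5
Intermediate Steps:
L(p, u) = 11/2 + 3*p*u/2 (L(p, u) = -2 + (3*(p*u + 5))/2 = -2 + (3*(5 + p*u))/2 = -2 + (15 + 3*p*u)/2 = -2 + (15/2 + 3*p*u/2) = 11/2 + 3*p*u/2)
-297*L(-8, 3) = -297*(11/2 + (3/2)*(-8)*3) = -297*(11/2 - 36) = -297*(-61/2) = 18117/2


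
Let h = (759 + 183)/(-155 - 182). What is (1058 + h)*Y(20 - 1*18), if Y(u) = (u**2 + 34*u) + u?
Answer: 26314696/337 ≈ 78085.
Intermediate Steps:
Y(u) = u**2 + 35*u
h = -942/337 (h = 942/(-337) = 942*(-1/337) = -942/337 ≈ -2.7953)
(1058 + h)*Y(20 - 1*18) = (1058 - 942/337)*((20 - 1*18)*(35 + (20 - 1*18))) = 355604*((20 - 18)*(35 + (20 - 18)))/337 = 355604*(2*(35 + 2))/337 = 355604*(2*37)/337 = (355604/337)*74 = 26314696/337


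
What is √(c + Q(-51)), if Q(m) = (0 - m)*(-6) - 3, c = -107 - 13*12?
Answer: 2*I*√143 ≈ 23.917*I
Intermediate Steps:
c = -263 (c = -107 - 156 = -263)
Q(m) = -3 + 6*m (Q(m) = -m*(-6) - 3 = 6*m - 3 = -3 + 6*m)
√(c + Q(-51)) = √(-263 + (-3 + 6*(-51))) = √(-263 + (-3 - 306)) = √(-263 - 309) = √(-572) = 2*I*√143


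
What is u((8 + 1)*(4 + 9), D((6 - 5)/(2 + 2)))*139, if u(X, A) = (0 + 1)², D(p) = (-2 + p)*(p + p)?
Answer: 139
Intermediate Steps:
D(p) = 2*p*(-2 + p) (D(p) = (-2 + p)*(2*p) = 2*p*(-2 + p))
u(X, A) = 1 (u(X, A) = 1² = 1)
u((8 + 1)*(4 + 9), D((6 - 5)/(2 + 2)))*139 = 1*139 = 139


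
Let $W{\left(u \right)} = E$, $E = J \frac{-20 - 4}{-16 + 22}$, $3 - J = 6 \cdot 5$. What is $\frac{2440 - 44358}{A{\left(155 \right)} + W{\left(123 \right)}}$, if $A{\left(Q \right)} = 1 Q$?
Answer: $- \frac{41918}{263} \approx -159.38$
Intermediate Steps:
$J = -27$ ($J = 3 - 6 \cdot 5 = 3 - 30 = -27$)
$A{\left(Q \right)} = Q$
$E = 108$ ($E = - 27 \frac{-20 - 4}{-16 + 22} = - 27 \left(- \frac{24}{6}\right) = - 27 \left(\left(-24\right) \frac{1}{6}\right) = \left(-27\right) \left(-4\right) = 108$)
$W{\left(u \right)} = 108$
$\frac{2440 - 44358}{A{\left(155 \right)} + W{\left(123 \right)}} = \frac{2440 - 44358}{155 + 108} = - \frac{41918}{263}$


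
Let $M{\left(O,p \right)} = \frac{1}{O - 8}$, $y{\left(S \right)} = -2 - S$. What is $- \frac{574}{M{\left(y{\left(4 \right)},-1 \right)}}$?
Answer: $8036$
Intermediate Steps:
$M{\left(O,p \right)} = \frac{1}{-8 + O}$
$- \frac{574}{M{\left(y{\left(4 \right)},-1 \right)}} = - \frac{574}{\frac{1}{-8 - 6}} = - \frac{574}{\frac{1}{-14}} = - \frac{574}{- \frac{1}{14}} = \left(-574\right) \left(-14\right) = 8036$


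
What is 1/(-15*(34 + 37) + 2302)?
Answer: 1/1237 ≈ 0.00080841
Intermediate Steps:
1/(-15*(34 + 37) + 2302) = 1/(-15*71 + 2302) = 1/(-1065 + 2302) = 1/1237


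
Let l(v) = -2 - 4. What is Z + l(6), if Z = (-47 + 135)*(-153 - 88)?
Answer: -21214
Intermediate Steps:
l(v) = -6
Z = -21208 (Z = 88*(-241) = -21208)
Z + l(6) = -21208 - 6 = -21214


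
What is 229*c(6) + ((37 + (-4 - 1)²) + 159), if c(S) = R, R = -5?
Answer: -924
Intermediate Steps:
c(S) = -5
229*c(6) + ((37 + (-4 - 1)²) + 159) = 229*(-5) + ((37 + (-4 - 1)²) + 159) = -1145 + ((37 + (-5)²) + 159) = -1145 + ((37 + 25) + 159) = -1145 + (62 + 159) = -1145 + 221 = -924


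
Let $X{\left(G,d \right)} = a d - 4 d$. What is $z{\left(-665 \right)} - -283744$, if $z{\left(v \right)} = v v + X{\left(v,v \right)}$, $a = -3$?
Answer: $730624$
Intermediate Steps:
$X{\left(G,d \right)} = - 7 d$ ($X{\left(G,d \right)} = - 3 d - 4 d = - 7 d$)
$z{\left(v \right)} = v^{2} - 7 v$ ($z{\left(v \right)} = v v - 7 v = v^{2} - 7 v$)
$z{\left(-665 \right)} - -283744 = - 665 \left(-7 - 665\right) - -283744 = \left(-665\right) \left(-672\right) + 283744 = 446880 + 283744 = 730624$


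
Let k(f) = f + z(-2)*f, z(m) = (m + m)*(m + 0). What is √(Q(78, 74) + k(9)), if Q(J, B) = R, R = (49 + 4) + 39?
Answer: √173 ≈ 13.153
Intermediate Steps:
z(m) = 2*m² (z(m) = (2*m)*m = 2*m²)
R = 92 (R = 53 + 39 = 92)
Q(J, B) = 92
k(f) = 9*f (k(f) = f + (2*(-2)²)*f = f + (2*4)*f = f + 8*f = 9*f)
√(Q(78, 74) + k(9)) = √(92 + 9*9) = √(92 + 81) = √173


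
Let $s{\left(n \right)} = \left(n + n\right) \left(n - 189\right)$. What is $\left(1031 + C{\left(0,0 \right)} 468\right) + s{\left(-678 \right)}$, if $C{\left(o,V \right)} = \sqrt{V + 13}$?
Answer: $1176683 + 468 \sqrt{13} \approx 1.1784 \cdot 10^{6}$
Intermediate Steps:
$C{\left(o,V \right)} = \sqrt{13 + V}$
$s{\left(n \right)} = 2 n \left(-189 + n\right)$
$\left(1031 + C{\left(0,0 \right)} 468\right) + s{\left(-678 \right)} = \left(1031 + \sqrt{13 + 0} \cdot 468\right) + 2 \left(-678\right) \left(-189 - 678\right) = \left(1031 + \sqrt{13} \cdot 468\right) + 2 \left(-678\right) \left(-867\right) = \left(1031 + 468 \sqrt{13}\right) + 1175652 = 1176683 + 468 \sqrt{13}$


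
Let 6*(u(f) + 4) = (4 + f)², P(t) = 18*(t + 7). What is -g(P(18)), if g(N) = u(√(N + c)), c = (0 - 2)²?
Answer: 4 - (4 + √454)²/6 ≈ -102.74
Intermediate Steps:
P(t) = 126 + 18*t (P(t) = 18*(7 + t) = 126 + 18*t)
c = 4 (c = (-2)² = 4)
u(f) = -4 + (4 + f)²/6
g(N) = -4 + (4 + √(4 + N))²/6 (g(N) = -4 + (4 + √(N + 4))²/6 = -4 + (4 + √(4 + N))²/6)
-g(P(18)) = -(-4 + (4 + √(4 + (126 + 18*18)))²/6) = -(-4 + (4 + √(4 + (126 + 324)))²/6) = -(-4 + (4 + √(4 + 450))²/6) = -(-4 + (4 + √454)²/6) = 4 - (4 + √454)²/6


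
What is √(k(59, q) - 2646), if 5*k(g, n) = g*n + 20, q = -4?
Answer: 9*I*√830/5 ≈ 51.857*I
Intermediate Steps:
k(g, n) = 4 + g*n/5 (k(g, n) = (g*n + 20)/5 = (20 + g*n)/5 = 4 + g*n/5)
√(k(59, q) - 2646) = √((4 + (⅕)*59*(-4)) - 2646) = √((4 - 236/5) - 2646) = √(-216/5 - 2646) = √(-13446/5) = 9*I*√830/5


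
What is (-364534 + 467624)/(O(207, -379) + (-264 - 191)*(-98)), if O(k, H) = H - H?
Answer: 793/343 ≈ 2.3120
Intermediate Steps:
O(k, H) = 0
(-364534 + 467624)/(O(207, -379) + (-264 - 191)*(-98)) = (-364534 + 467624)/(0 + (-264 - 191)*(-98)) = 103090/(0 - 455*(-98)) = 103090/(0 + 44590) = 103090/44590 = 103090*(1/44590) = 793/343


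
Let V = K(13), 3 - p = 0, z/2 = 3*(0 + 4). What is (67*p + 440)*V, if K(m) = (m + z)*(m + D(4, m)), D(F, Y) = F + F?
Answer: 498057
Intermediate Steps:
D(F, Y) = 2*F
z = 24 (z = 2*(3*(0 + 4)) = 2*(3*4) = 2*12 = 24)
p = 3 (p = 3 - 1*0 = 3 + 0 = 3)
K(m) = (8 + m)*(24 + m) (K(m) = (m + 24)*(m + 2*4) = (24 + m)*(m + 8) = (24 + m)*(8 + m) = (8 + m)*(24 + m))
V = 777 (V = 192 + 13² + 32*13 = 192 + 169 + 416 = 777)
(67*p + 440)*V = (67*3 + 440)*777 = (201 + 440)*777 = 641*777 = 498057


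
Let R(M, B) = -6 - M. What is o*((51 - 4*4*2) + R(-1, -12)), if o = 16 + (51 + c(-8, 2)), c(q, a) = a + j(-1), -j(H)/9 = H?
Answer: 1092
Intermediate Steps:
j(H) = -9*H
c(q, a) = 9 + a (c(q, a) = a - 9*(-1) = a + 9 = 9 + a)
o = 78 (o = 16 + (51 + (9 + 2)) = 16 + (51 + 11) = 16 + 62 = 78)
o*((51 - 4*4*2) + R(-1, -12)) = 78*((51 - 4*4*2) + (-6 - 1*(-1))) = 78*((51 - 16*2) + (-6 + 1)) = 78*((51 - 32) - 5) = 78*(19 - 5) = 78*14 = 1092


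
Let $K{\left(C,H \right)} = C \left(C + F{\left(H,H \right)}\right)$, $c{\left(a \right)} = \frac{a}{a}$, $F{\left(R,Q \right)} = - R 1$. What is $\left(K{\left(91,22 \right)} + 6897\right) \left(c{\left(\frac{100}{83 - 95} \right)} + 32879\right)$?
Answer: $433226880$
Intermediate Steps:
$F{\left(R,Q \right)} = - R$
$c{\left(a \right)} = 1$
$K{\left(C,H \right)} = C \left(C - H\right)$
$\left(K{\left(91,22 \right)} + 6897\right) \left(c{\left(\frac{100}{83 - 95} \right)} + 32879\right) = \left(91 \left(91 - 22\right) + 6897\right) \left(1 + 32879\right) = \left(91 \left(91 - 22\right) + 6897\right) 32880 = \left(91 \cdot 69 + 6897\right) 32880 = \left(6279 + 6897\right) 32880 = 13176 \cdot 32880 = 433226880$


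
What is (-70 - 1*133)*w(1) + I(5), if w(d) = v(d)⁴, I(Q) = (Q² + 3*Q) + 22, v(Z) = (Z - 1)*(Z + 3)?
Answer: 62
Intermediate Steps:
v(Z) = (-1 + Z)*(3 + Z)
I(Q) = 22 + Q² + 3*Q
w(d) = (-3 + d² + 2*d)⁴
(-70 - 1*133)*w(1) + I(5) = (-70 - 1*133)*(-3 + 1² + 2*1)⁴ + (22 + 5² + 3*5) = (-70 - 133)*(-3 + 1 + 2)⁴ + (22 + 25 + 15) = -203*0⁴ + 62 = -203*0 + 62 = 0 + 62 = 62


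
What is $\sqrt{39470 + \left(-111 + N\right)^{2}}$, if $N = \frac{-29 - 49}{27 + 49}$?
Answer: $\frac{\sqrt{75116729}}{38} \approx 228.08$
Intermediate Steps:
$N = - \frac{39}{38}$ ($N = - \frac{78}{76} = \left(-78\right) \frac{1}{76} = - \frac{39}{38} \approx -1.0263$)
$\sqrt{39470 + \left(-111 + N\right)^{2}} = \sqrt{39470 + \left(-111 - \frac{39}{38}\right)^{2}} = \sqrt{39470 + \left(- \frac{4257}{38}\right)^{2}} = \sqrt{39470 + \frac{18122049}{1444}} = \sqrt{\frac{75116729}{1444}} = \frac{\sqrt{75116729}}{38}$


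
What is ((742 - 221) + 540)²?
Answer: 1125721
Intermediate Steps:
((742 - 221) + 540)² = (521 + 540)² = 1061² = 1125721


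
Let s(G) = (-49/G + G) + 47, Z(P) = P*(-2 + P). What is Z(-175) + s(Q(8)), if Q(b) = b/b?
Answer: 30974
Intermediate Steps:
Q(b) = 1
s(G) = 47 + G - 49/G (s(G) = (G - 49/G) + 47 = 47 + G - 49/G)
Z(-175) + s(Q(8)) = -175*(-2 - 175) + (47 + 1 - 49/1) = -175*(-177) + (47 + 1 - 49*1) = 30975 + (47 + 1 - 49) = 30975 - 1 = 30974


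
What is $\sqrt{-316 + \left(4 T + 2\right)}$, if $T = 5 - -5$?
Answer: $i \sqrt{274} \approx 16.553 i$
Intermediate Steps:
$T = 10$ ($T = 5 + 5 = 10$)
$\sqrt{-316 + \left(4 T + 2\right)} = \sqrt{-316 + \left(4 \cdot 10 + 2\right)} = \sqrt{-316 + \left(40 + 2\right)} = \sqrt{-316 + 42} = \sqrt{-274} = i \sqrt{274}$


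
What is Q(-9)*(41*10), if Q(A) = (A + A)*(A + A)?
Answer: 132840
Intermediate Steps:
Q(A) = 4*A² (Q(A) = (2*A)*(2*A) = 4*A²)
Q(-9)*(41*10) = (4*(-9)²)*(41*10) = (4*81)*410 = 324*410 = 132840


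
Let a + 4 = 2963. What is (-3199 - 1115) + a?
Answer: -1355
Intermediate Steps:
a = 2959 (a = -4 + 2963 = 2959)
(-3199 - 1115) + a = (-3199 - 1115) + 2959 = -4314 + 2959 = -1355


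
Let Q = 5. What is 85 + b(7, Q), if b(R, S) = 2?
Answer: 87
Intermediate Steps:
85 + b(7, Q) = 85 + 2 = 87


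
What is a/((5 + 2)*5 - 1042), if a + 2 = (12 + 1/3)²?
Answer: -1351/9063 ≈ -0.14907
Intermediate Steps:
a = 1351/9 (a = -2 + (12 + 1/3)² = -2 + (12 + ⅓)² = -2 + (37/3)² = -2 + 1369/9 = 1351/9 ≈ 150.11)
a/((5 + 2)*5 - 1042) = (1351/9)/((5 + 2)*5 - 1042) = (1351/9)/(7*5 - 1042) = (1351/9)/(35 - 1042) = (1351/9)/(-1007) = -1/1007*1351/9 = -1351/9063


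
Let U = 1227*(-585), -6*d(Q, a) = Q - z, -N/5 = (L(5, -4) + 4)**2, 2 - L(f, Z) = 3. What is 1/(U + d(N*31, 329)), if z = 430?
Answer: -6/4304945 ≈ -1.3937e-6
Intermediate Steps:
L(f, Z) = -1 (L(f, Z) = 2 - 1*3 = 2 - 3 = -1)
N = -45 (N = -5*(-1 + 4)**2 = -5*3**2 = -5*9 = -45)
d(Q, a) = 215/3 - Q/6 (d(Q, a) = -(Q - 1*430)/6 = -(Q - 430)/6 = -(-430 + Q)/6 = 215/3 - Q/6)
U = -717795
1/(U + d(N*31, 329)) = 1/(-717795 + (215/3 - (-15)*31/2)) = 1/(-717795 + (215/3 - 1/6*(-1395))) = 1/(-717795 + (215/3 + 465/2)) = 1/(-717795 + 1825/6) = 1/(-4304945/6) = -6/4304945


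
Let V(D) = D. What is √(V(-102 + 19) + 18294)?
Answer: √18211 ≈ 134.95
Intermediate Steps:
√(V(-102 + 19) + 18294) = √((-102 + 19) + 18294) = √(-83 + 18294) = √18211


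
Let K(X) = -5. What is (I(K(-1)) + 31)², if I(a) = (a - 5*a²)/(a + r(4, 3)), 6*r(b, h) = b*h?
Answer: 49729/9 ≈ 5525.4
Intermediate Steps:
r(b, h) = b*h/6 (r(b, h) = (b*h)/6 = b*h/6)
I(a) = (a - 5*a²)/(2 + a) (I(a) = (a - 5*a²)/(a + (⅙)*4*3) = (a - 5*a²)/(a + 2) = (a - 5*a²)/(2 + a))
(I(K(-1)) + 31)² = (-5*(1 - 5*(-5))/(2 - 5) + 31)² = (-5*(1 + 25)/(-3) + 31)² = (-5*(-⅓)*26 + 31)² = (130/3 + 31)² = (223/3)² = 49729/9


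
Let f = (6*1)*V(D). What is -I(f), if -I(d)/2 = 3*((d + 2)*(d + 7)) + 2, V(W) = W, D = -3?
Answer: 1060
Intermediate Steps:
f = -18 (f = (6*1)*(-3) = 6*(-3) = -18)
I(d) = -4 - 6*(2 + d)*(7 + d) (I(d) = -2*(3*((d + 2)*(d + 7)) + 2) = -2*(3*((2 + d)*(7 + d)) + 2) = -2*(3*(2 + d)*(7 + d) + 2) = -2*(2 + 3*(2 + d)*(7 + d)) = -4 - 6*(2 + d)*(7 + d))
-I(f) = -(-88 - 54*(-18) - 6*(-18)²) = -(-88 + 972 - 6*324) = -(-88 + 972 - 1944) = -1*(-1060) = 1060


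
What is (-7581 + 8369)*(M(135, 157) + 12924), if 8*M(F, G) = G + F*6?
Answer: 20558723/2 ≈ 1.0279e+7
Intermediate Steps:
M(F, G) = G/8 + 3*F/4 (M(F, G) = (G + F*6)/8 = (G + 6*F)/8 = G/8 + 3*F/4)
(-7581 + 8369)*(M(135, 157) + 12924) = (-7581 + 8369)*(((⅛)*157 + (¾)*135) + 12924) = 788*((157/8 + 405/4) + 12924) = 788*(967/8 + 12924) = 788*(104359/8) = 20558723/2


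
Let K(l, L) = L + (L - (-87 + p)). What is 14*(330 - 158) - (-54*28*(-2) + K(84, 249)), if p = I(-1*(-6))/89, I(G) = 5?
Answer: -106884/89 ≈ -1200.9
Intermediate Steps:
p = 5/89 ≈ 0.056180
K(l, L) = 7738/89 + 2*L (K(l, L) = L + (L - (-87 + 5/89)) = L + (L - 1*(-7738/89)) = L + (L + 7738/89) = L + (7738/89 + L) = 7738/89 + 2*L)
14*(330 - 158) - (-54*28*(-2) + K(84, 249)) = 14*(330 - 158) - (-54*28*(-2) + (7738/89 + 2*249)) = 14*172 - (-1512*(-2) + (7738/89 + 498)) = 2408 - (3024 + 52060/89) = 2408 - 1*321196/89 = 2408 - 321196/89 = -106884/89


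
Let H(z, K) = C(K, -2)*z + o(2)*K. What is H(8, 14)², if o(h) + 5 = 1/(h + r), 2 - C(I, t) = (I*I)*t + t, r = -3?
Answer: 9511056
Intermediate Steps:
C(I, t) = 2 - t - t*I² (C(I, t) = 2 - ((I*I)*t + t) = 2 - (I²*t + t) = 2 - (t*I² + t) = 2 - (t + t*I²) = 2 + (-t - t*I²) = 2 - t - t*I²)
o(h) = -5 + 1/(-3 + h) (o(h) = -5 + 1/(h - 3) = -5 + 1/(-3 + h))
H(z, K) = -6*K + z*(4 + 2*K²) (H(z, K) = (2 - 1*(-2) - 1*(-2)*K²)*z + ((16 - 5*2)/(-3 + 2))*K = (2 + 2 + 2*K²)*z + ((16 - 10)/(-1))*K = (4 + 2*K²)*z + (-1*6)*K = z*(4 + 2*K²) - 6*K = -6*K + z*(4 + 2*K²))
H(8, 14)² = (-6*14 + 2*8*(2 + 14²))² = (-84 + 2*8*(2 + 196))² = (-84 + 2*8*198)² = (-84 + 3168)² = 3084² = 9511056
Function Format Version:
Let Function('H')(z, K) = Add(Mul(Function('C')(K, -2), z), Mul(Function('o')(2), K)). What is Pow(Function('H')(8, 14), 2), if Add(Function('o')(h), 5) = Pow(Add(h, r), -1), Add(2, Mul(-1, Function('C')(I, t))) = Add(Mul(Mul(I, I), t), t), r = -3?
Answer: 9511056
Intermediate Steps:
Function('C')(I, t) = Add(2, Mul(-1, t), Mul(-1, t, Pow(I, 2))) (Function('C')(I, t) = Add(2, Mul(-1, Add(Mul(Mul(I, I), t), t))) = Add(2, Mul(-1, Add(Mul(Pow(I, 2), t), t))) = Add(2, Mul(-1, Add(Mul(t, Pow(I, 2)), t))) = Add(2, Mul(-1, Add(t, Mul(t, Pow(I, 2))))) = Add(2, Add(Mul(-1, t), Mul(-1, t, Pow(I, 2)))) = Add(2, Mul(-1, t), Mul(-1, t, Pow(I, 2))))
Function('o')(h) = Add(-5, Pow(Add(-3, h), -1)) (Function('o')(h) = Add(-5, Pow(Add(h, -3), -1)) = Add(-5, Pow(Add(-3, h), -1)))
Function('H')(z, K) = Add(Mul(-6, K), Mul(z, Add(4, Mul(2, Pow(K, 2))))) (Function('H')(z, K) = Add(Mul(Add(2, Mul(-1, -2), Mul(-1, -2, Pow(K, 2))), z), Mul(Mul(Pow(Add(-3, 2), -1), Add(16, Mul(-5, 2))), K)) = Add(Mul(Add(2, 2, Mul(2, Pow(K, 2))), z), Mul(Mul(Pow(-1, -1), Add(16, -10)), K)) = Add(Mul(Add(4, Mul(2, Pow(K, 2))), z), Mul(Mul(-1, 6), K)) = Add(Mul(z, Add(4, Mul(2, Pow(K, 2)))), Mul(-6, K)) = Add(Mul(-6, K), Mul(z, Add(4, Mul(2, Pow(K, 2))))))
Pow(Function('H')(8, 14), 2) = Pow(Add(Mul(-6, 14), Mul(2, 8, Add(2, Pow(14, 2)))), 2) = Pow(Add(-84, Mul(2, 8, Add(2, 196))), 2) = Pow(Add(-84, Mul(2, 8, 198)), 2) = Pow(Add(-84, 3168), 2) = Pow(3084, 2) = 9511056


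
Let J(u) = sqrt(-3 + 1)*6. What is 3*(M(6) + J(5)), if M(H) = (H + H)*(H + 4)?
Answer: 360 + 18*I*sqrt(2) ≈ 360.0 + 25.456*I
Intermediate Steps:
J(u) = 6*I*sqrt(2) (J(u) = sqrt(-2)*6 = (I*sqrt(2))*6 = 6*I*sqrt(2))
M(H) = 2*H*(4 + H) (M(H) = (2*H)*(4 + H) = 2*H*(4 + H))
3*(M(6) + J(5)) = 3*(2*6*(4 + 6) + 6*I*sqrt(2)) = 3*(2*6*10 + 6*I*sqrt(2)) = 3*(120 + 6*I*sqrt(2)) = 360 + 18*I*sqrt(2)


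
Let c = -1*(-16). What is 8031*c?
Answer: 128496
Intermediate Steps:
c = 16
8031*c = 8031*16 = 128496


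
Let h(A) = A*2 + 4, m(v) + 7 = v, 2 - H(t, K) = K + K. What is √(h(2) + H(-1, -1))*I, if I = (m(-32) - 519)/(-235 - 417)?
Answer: 279*√3/163 ≈ 2.9647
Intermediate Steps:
H(t, K) = 2 - 2*K (H(t, K) = 2 - (K + K) = 2 - 2*K)
m(v) = -7 + v
h(A) = 4 + 2*A (h(A) = 2*A + 4 = 4 + 2*A)
I = 279/326 (I = ((-7 - 32) - 519)/(-235 - 417) = (-39 - 519)/(-652) = -558*(-1/652) = 279/326 ≈ 0.85583)
√(h(2) + H(-1, -1))*I = √((4 + 2*2) + (2 - 2*(-1)))*(279/326) = √((4 + 4) + (2 + 2))*(279/326) = √(8 + 4)*(279/326) = √12*(279/326) = (2*√3)*(279/326) = 279*√3/163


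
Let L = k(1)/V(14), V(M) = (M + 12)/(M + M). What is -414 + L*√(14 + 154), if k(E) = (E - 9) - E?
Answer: -414 - 252*√42/13 ≈ -539.63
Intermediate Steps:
k(E) = -9 (k(E) = (-9 + E) - E = -9)
V(M) = (12 + M)/(2*M) (V(M) = (12 + M)/((2*M)) = (12 + M)*(1/(2*M)) = (12 + M)/(2*M))
L = -126/13 (L = -9*28/(12 + 14) = -9/((½)*(1/14)*26) = -9/13/14 = -9*14/13 = -126/13 ≈ -9.6923)
-414 + L*√(14 + 154) = -414 - 126*√(14 + 154)/13 = -414 - 252*√42/13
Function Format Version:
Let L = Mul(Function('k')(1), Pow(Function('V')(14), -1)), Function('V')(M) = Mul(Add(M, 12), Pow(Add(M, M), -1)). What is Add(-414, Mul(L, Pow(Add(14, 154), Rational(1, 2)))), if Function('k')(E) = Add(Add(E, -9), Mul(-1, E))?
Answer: Add(-414, Mul(Rational(-252, 13), Pow(42, Rational(1, 2)))) ≈ -539.63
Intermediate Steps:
Function('k')(E) = -9 (Function('k')(E) = Add(Add(-9, E), Mul(-1, E)) = -9)
Function('V')(M) = Mul(Rational(1, 2), Pow(M, -1), Add(12, M)) (Function('V')(M) = Mul(Add(12, M), Pow(Mul(2, M), -1)) = Mul(Add(12, M), Mul(Rational(1, 2), Pow(M, -1))) = Mul(Rational(1, 2), Pow(M, -1), Add(12, M)))
L = Rational(-126, 13) (L = Mul(-9, Pow(Mul(Rational(1, 2), Pow(14, -1), Add(12, 14)), -1)) = Mul(-9, Pow(Mul(Rational(1, 2), Rational(1, 14), 26), -1)) = Mul(-9, Pow(Rational(13, 14), -1)) = Mul(-9, Rational(14, 13)) = Rational(-126, 13) ≈ -9.6923)
Add(-414, Mul(L, Pow(Add(14, 154), Rational(1, 2)))) = Add(-414, Mul(Rational(-126, 13), Pow(Add(14, 154), Rational(1, 2)))) = Add(-414, Mul(Rational(-126, 13), Pow(168, Rational(1, 2)))) = Add(-414, Mul(Rational(-126, 13), Mul(2, Pow(42, Rational(1, 2))))) = Add(-414, Mul(Rational(-252, 13), Pow(42, Rational(1, 2))))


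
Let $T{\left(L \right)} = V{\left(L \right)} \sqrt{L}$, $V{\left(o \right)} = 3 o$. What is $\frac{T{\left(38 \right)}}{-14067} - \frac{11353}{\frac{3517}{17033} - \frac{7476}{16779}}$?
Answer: $\frac{154507143551}{3253665} - \frac{38 \sqrt{38}}{4689} \approx 47487.0$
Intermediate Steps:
$T{\left(L \right)} = 3 L^{\frac{3}{2}}$ ($T{\left(L \right)} = 3 L \sqrt{L} = 3 L^{\frac{3}{2}}$)
$\frac{T{\left(38 \right)}}{-14067} - \frac{11353}{\frac{3517}{17033} - \frac{7476}{16779}} = \frac{3 \cdot 38^{\frac{3}{2}}}{-14067} - \frac{11353}{\frac{3517}{17033} - \frac{7476}{16779}} = 3 \cdot 38 \sqrt{38} \left(- \frac{1}{14067}\right) - \frac{11353}{3517 \cdot \frac{1}{17033} - \frac{356}{799}} = 114 \sqrt{38} \left(- \frac{1}{14067}\right) - \frac{11353}{\frac{3517}{17033} - \frac{356}{799}} = - \frac{38 \sqrt{38}}{4689} - \frac{11353}{- \frac{3253665}{13609367}} = - \frac{38 \sqrt{38}}{4689} - - \frac{154507143551}{3253665} = - \frac{38 \sqrt{38}}{4689} + \frac{154507143551}{3253665} = \frac{154507143551}{3253665} - \frac{38 \sqrt{38}}{4689}$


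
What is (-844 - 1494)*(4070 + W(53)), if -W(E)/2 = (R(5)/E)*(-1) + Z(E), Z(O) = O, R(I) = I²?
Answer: -491311996/53 ≈ -9.2700e+6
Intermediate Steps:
W(E) = -2*E + 50/E (W(E) = -2*((5²/E)*(-1) + E) = -2*((25/E)*(-1) + E) = -2*(-25/E + E) = -2*(E - 25/E) = -2*E + 50/E)
(-844 - 1494)*(4070 + W(53)) = (-844 - 1494)*(4070 + (-2*53 + 50/53)) = -2338*(4070 + (-106 + 50*(1/53))) = -2338*(4070 + (-106 + 50/53)) = -2338*(4070 - 5568/53) = -2338*210142/53 = -491311996/53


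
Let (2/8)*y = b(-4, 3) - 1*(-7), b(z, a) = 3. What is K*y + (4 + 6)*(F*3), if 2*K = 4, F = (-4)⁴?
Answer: 7760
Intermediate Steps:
F = 256
K = 2 (K = (½)*4 = 2)
y = 40 (y = 4*(3 - 1*(-7)) = 4*(3 + 7) = 4*10 = 40)
K*y + (4 + 6)*(F*3) = 2*40 + (4 + 6)*(256*3) = 80 + 10*768 = 80 + 7680 = 7760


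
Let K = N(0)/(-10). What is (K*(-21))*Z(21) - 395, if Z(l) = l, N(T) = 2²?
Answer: -1093/5 ≈ -218.60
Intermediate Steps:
N(T) = 4
K = -⅖ (K = 4/(-10) = 4*(-⅒) = -⅖ ≈ -0.40000)
(K*(-21))*Z(21) - 395 = -⅖*(-21)*21 - 395 = (42/5)*21 - 395 = 882/5 - 395 = -1093/5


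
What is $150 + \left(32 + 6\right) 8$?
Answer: $454$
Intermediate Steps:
$150 + \left(32 + 6\right) 8 = 150 + 38 \cdot 8 = 150 + 304 = 454$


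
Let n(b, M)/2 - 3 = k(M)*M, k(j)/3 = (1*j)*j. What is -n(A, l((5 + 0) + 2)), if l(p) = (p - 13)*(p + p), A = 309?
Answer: 3556218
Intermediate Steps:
l(p) = 2*p*(-13 + p) (l(p) = (-13 + p)*(2*p) = 2*p*(-13 + p))
k(j) = 3*j**2 (k(j) = 3*((1*j)*j) = 3*(j*j) = 3*j**2)
n(b, M) = 6 + 6*M**3 (n(b, M) = 6 + 2*((3*M**2)*M) = 6 + 2*(3*M**3) = 6 + 6*M**3)
-n(A, l((5 + 0) + 2)) = -(6 + 6*(2*((5 + 0) + 2)*(-13 + ((5 + 0) + 2)))**3) = -(6 + 6*(2*(5 + 2)*(-13 + (5 + 2)))**3) = -(6 + 6*(2*7*(-13 + 7))**3) = -(6 + 6*(2*7*(-6))**3) = -(6 + 6*(-84)**3) = -(6 + 6*(-592704)) = -(6 - 3556224) = -1*(-3556218) = 3556218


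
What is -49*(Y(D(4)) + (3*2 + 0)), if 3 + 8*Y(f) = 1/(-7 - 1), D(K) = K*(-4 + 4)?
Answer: -17591/64 ≈ -274.86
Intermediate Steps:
D(K) = 0 (D(K) = K*0 = 0)
Y(f) = -25/64 (Y(f) = -3/8 + 1/(8*(-7 - 1)) = -3/8 + (⅛)/(-8) = -3/8 + (⅛)*(-⅛) = -3/8 - 1/64 = -25/64)
-49*(Y(D(4)) + (3*2 + 0)) = -49*(-25/64 + (3*2 + 0)) = -49*(-25/64 + (6 + 0)) = -49*(-25/64 + 6) = -49*359/64 = -17591/64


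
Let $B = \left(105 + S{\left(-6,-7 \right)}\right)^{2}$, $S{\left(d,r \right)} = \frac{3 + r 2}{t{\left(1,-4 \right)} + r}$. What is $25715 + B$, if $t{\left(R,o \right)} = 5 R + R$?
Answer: $39171$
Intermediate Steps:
$t{\left(R,o \right)} = 6 R$
$S{\left(d,r \right)} = \frac{3 + 2 r}{6 + r}$ ($S{\left(d,r \right)} = \frac{3 + r 2}{6 \cdot 1 + r} = \frac{3 + 2 r}{6 + r}$)
$B = 13456$ ($B = \left(105 + \frac{3 + 2 \left(-7\right)}{6 - 7}\right)^{2} = \left(105 + \frac{3 - 14}{-1}\right)^{2} = \left(105 - -11\right)^{2} = \left(105 + 11\right)^{2} = 116^{2} = 13456$)
$25715 + B = 25715 + 13456 = 39171$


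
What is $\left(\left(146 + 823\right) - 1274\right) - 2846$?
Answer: $-3151$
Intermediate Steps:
$\left(\left(146 + 823\right) - 1274\right) - 2846 = \left(969 - 1274\right) - 2846 = -305 - 2846 = -3151$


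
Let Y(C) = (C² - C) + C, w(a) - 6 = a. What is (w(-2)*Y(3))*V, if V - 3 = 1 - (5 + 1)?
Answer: -72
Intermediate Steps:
w(a) = 6 + a
V = -2 (V = 3 + (1 - (5 + 1)) = 3 + (1 - 1*6) = 3 + (1 - 6) = 3 - 5 = -2)
Y(C) = C²
(w(-2)*Y(3))*V = ((6 - 2)*3²)*(-2) = (4*9)*(-2) = 36*(-2) = -72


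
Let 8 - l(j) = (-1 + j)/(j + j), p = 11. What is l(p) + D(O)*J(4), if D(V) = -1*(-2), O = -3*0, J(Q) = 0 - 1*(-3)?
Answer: 149/11 ≈ 13.545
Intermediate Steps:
J(Q) = 3 (J(Q) = 0 + 3 = 3)
O = 0
D(V) = 2
l(j) = 8 - (-1 + j)/(2*j) (l(j) = 8 - (-1 + j)/(j + j) = 8 - (-1 + j)/(2*j))
l(p) + D(O)*J(4) = (½)*(1 + 15*11)/11 + 2*3 = (½)*(1/11)*(1 + 165) + 6 = (½)*(1/11)*166 + 6 = 83/11 + 6 = 149/11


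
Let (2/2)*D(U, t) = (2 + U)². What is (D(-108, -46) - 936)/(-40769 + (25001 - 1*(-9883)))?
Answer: -2060/1177 ≈ -1.7502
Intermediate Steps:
D(U, t) = (2 + U)²
(D(-108, -46) - 936)/(-40769 + (25001 - 1*(-9883))) = ((2 - 108)² - 936)/(-40769 + (25001 - 1*(-9883))) = ((-106)² - 936)/(-40769 + (25001 + 9883)) = (11236 - 936)/(-40769 + 34884) = 10300/(-5885) = 10300*(-1/5885) = -2060/1177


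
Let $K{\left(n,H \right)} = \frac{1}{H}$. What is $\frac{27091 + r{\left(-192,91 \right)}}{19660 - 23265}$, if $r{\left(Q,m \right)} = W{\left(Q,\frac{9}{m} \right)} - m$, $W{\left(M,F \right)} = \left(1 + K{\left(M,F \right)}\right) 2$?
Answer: $- \frac{48640}{6489} \approx -7.4958$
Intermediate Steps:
$W{\left(M,F \right)} = 2 + \frac{2}{F}$ ($W{\left(M,F \right)} = \left(1 + \frac{1}{F}\right) 2 = 2 + \frac{2}{F}$)
$r{\left(Q,m \right)} = 2 - \frac{7 m}{9}$ ($r{\left(Q,m \right)} = \left(2 + \frac{2}{9 \frac{1}{m}}\right) - m = \left(2 + 2 \frac{m}{9}\right) - m = \left(2 + \frac{2 m}{9}\right) - m = 2 - \frac{7 m}{9}$)
$\frac{27091 + r{\left(-192,91 \right)}}{19660 - 23265} = \frac{27091 + \left(2 - \frac{637}{9}\right)}{19660 - 23265} = \frac{27091 + \left(2 - \frac{637}{9}\right)}{-3605} = \left(27091 - \frac{619}{9}\right) \left(- \frac{1}{3605}\right) = \frac{243200}{9} \left(- \frac{1}{3605}\right) = - \frac{48640}{6489}$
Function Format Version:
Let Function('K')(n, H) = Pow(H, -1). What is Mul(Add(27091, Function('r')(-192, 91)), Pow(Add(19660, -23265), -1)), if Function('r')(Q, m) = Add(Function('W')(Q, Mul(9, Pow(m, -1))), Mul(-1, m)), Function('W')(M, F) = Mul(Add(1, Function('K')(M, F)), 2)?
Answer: Rational(-48640, 6489) ≈ -7.4958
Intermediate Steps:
Function('W')(M, F) = Add(2, Mul(2, Pow(F, -1))) (Function('W')(M, F) = Mul(Add(1, Pow(F, -1)), 2) = Add(2, Mul(2, Pow(F, -1))))
Function('r')(Q, m) = Add(2, Mul(Rational(-7, 9), m)) (Function('r')(Q, m) = Add(Add(2, Mul(2, Pow(Mul(9, Pow(m, -1)), -1))), Mul(-1, m)) = Add(Add(2, Mul(2, Mul(Rational(1, 9), m))), Mul(-1, m)) = Add(Add(2, Mul(Rational(2, 9), m)), Mul(-1, m)) = Add(2, Mul(Rational(-7, 9), m)))
Mul(Add(27091, Function('r')(-192, 91)), Pow(Add(19660, -23265), -1)) = Mul(Add(27091, Add(2, Mul(Rational(-7, 9), 91))), Pow(Add(19660, -23265), -1)) = Mul(Add(27091, Add(2, Rational(-637, 9))), Pow(-3605, -1)) = Mul(Add(27091, Rational(-619, 9)), Rational(-1, 3605)) = Mul(Rational(243200, 9), Rational(-1, 3605)) = Rational(-48640, 6489)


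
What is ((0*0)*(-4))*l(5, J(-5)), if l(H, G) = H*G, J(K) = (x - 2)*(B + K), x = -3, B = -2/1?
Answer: 0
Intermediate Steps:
B = -2 (B = -2*1 = -2)
J(K) = 10 - 5*K (J(K) = (-3 - 2)*(-2 + K) = -5*(-2 + K) = 10 - 5*K)
l(H, G) = G*H
((0*0)*(-4))*l(5, J(-5)) = ((0*0)*(-4))*((10 - 5*(-5))*5) = (0*(-4))*((10 + 25)*5) = 0*(35*5) = 0*175 = 0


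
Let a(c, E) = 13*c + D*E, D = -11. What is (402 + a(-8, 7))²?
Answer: 48841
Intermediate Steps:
a(c, E) = -11*E + 13*c (a(c, E) = 13*c - 11*E = -11*E + 13*c)
(402 + a(-8, 7))² = (402 + (-11*7 + 13*(-8)))² = (402 + (-77 - 104))² = (402 - 181)² = 221² = 48841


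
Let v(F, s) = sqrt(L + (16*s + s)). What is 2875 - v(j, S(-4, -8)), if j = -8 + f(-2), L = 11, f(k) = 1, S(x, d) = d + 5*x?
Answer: 2875 - I*sqrt(465) ≈ 2875.0 - 21.564*I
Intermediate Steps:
j = -7 (j = -8 + 1 = -7)
v(F, s) = sqrt(11 + 17*s) (v(F, s) = sqrt(11 + (16*s + s)) = sqrt(11 + 17*s))
2875 - v(j, S(-4, -8)) = 2875 - sqrt(11 + 17*(-8 + 5*(-4))) = 2875 - sqrt(11 + 17*(-8 - 20)) = 2875 - sqrt(11 + 17*(-28)) = 2875 - sqrt(11 - 476) = 2875 - sqrt(-465) = 2875 - I*sqrt(465)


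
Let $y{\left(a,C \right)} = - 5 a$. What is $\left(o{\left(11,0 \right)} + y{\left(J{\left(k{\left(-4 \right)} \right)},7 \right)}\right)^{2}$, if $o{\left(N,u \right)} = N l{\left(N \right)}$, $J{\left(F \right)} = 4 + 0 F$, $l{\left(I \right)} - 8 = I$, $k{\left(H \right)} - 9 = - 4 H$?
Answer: $35721$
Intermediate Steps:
$k{\left(H \right)} = 9 - 4 H$
$l{\left(I \right)} = 8 + I$
$J{\left(F \right)} = 4$ ($J{\left(F \right)} = 4 + 0 = 4$)
$o{\left(N,u \right)} = N \left(8 + N\right)$
$\left(o{\left(11,0 \right)} + y{\left(J{\left(k{\left(-4 \right)} \right)},7 \right)}\right)^{2} = \left(11 \left(8 + 11\right) - 20\right)^{2} = \left(11 \cdot 19 - 20\right)^{2} = \left(209 - 20\right)^{2} = 189^{2} = 35721$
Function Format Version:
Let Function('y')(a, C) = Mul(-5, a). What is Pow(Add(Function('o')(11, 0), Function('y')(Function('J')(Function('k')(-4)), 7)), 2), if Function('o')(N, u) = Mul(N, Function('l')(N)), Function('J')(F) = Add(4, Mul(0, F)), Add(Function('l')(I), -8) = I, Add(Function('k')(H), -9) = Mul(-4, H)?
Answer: 35721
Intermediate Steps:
Function('k')(H) = Add(9, Mul(-4, H))
Function('l')(I) = Add(8, I)
Function('J')(F) = 4 (Function('J')(F) = Add(4, 0) = 4)
Function('o')(N, u) = Mul(N, Add(8, N))
Pow(Add(Function('o')(11, 0), Function('y')(Function('J')(Function('k')(-4)), 7)), 2) = Pow(Add(Mul(11, Add(8, 11)), Mul(-5, 4)), 2) = Pow(Add(Mul(11, 19), -20), 2) = Pow(Add(209, -20), 2) = Pow(189, 2) = 35721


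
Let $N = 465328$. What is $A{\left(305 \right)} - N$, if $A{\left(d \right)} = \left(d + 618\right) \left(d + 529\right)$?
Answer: $304454$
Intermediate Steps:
$A{\left(d \right)} = \left(529 + d\right) \left(618 + d\right)$ ($A{\left(d \right)} = \left(618 + d\right) \left(529 + d\right) = \left(529 + d\right) \left(618 + d\right)$)
$A{\left(305 \right)} - N = \left(326922 + 305^{2} + 1147 \cdot 305\right) - 465328 = \left(326922 + 93025 + 349835\right) - 465328 = 769782 - 465328 = 304454$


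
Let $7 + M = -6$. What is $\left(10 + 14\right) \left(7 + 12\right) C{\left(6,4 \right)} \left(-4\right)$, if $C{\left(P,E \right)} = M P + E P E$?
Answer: $-32832$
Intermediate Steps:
$M = -13$ ($M = -7 - 6 = -13$)
$C{\left(P,E \right)} = - 13 P + P E^{2}$ ($C{\left(P,E \right)} = - 13 P + E P E = - 13 P + P E^{2}$)
$\left(10 + 14\right) \left(7 + 12\right) C{\left(6,4 \right)} \left(-4\right) = \left(10 + 14\right) \left(7 + 12\right) 6 \left(-13 + 4^{2}\right) \left(-4\right) = 24 \cdot 19 \cdot 6 \left(-13 + 16\right) \left(-4\right) = 456 \cdot 6 \cdot 3 \left(-4\right) = 456 \cdot 18 \left(-4\right) = 8208 \left(-4\right) = -32832$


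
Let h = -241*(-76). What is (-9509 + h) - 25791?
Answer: -16984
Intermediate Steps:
h = 18316
(-9509 + h) - 25791 = (-9509 + 18316) - 25791 = 8807 - 25791 = -16984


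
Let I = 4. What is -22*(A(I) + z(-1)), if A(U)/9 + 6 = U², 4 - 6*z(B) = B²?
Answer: -1991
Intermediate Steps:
z(B) = ⅔ - B²/6
A(U) = -54 + 9*U²
-22*(A(I) + z(-1)) = -22*((-54 + 9*4²) + (⅔ - ⅙*(-1)²)) = -22*((-54 + 9*16) + (⅔ - ⅙*1)) = -22*((-54 + 144) + (⅔ - ⅙)) = -22*(90 + ½) = -22*181/2 = -1991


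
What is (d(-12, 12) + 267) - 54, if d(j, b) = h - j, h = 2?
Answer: 227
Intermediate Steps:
d(j, b) = 2 - j
(d(-12, 12) + 267) - 54 = ((2 - 1*(-12)) + 267) - 54 = ((2 + 12) + 267) - 54 = (14 + 267) - 54 = 281 - 54 = 227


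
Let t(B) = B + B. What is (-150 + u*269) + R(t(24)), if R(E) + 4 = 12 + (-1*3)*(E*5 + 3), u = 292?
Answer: 77677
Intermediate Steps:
t(B) = 2*B
R(E) = -1 - 15*E (R(E) = -4 + (12 + (-1*3)*(E*5 + 3)) = -4 + (12 - 3*(5*E + 3)) = -4 + (12 - 3*(3 + 5*E)) = -4 + (12 + (-9 - 15*E)) = -4 + (3 - 15*E) = -1 - 15*E)
(-150 + u*269) + R(t(24)) = (-150 + 292*269) + (-1 - 30*24) = (-150 + 78548) + (-1 - 15*48) = 78398 + (-1 - 720) = 78398 - 721 = 77677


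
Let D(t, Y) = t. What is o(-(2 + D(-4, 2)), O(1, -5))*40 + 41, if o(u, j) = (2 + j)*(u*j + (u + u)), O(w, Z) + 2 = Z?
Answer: 2041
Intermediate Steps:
O(w, Z) = -2 + Z
o(u, j) = (2 + j)*(2*u + j*u) (o(u, j) = (2 + j)*(j*u + 2*u) = (2 + j)*(2*u + j*u))
o(-(2 + D(-4, 2)), O(1, -5))*40 + 41 = ((-(2 - 4))*(4 + (-2 - 5)**2 + 4*(-2 - 5)))*40 + 41 = ((-1*(-2))*(4 + (-7)**2 + 4*(-7)))*40 + 41 = (2*(4 + 49 - 28))*40 + 41 = (2*25)*40 + 41 = 50*40 + 41 = 2000 + 41 = 2041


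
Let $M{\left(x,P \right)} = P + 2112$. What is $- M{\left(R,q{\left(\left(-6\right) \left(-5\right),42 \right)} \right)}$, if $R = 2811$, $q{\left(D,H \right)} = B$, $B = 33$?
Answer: $-2145$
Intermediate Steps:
$q{\left(D,H \right)} = 33$
$M{\left(x,P \right)} = 2112 + P$
$- M{\left(R,q{\left(\left(-6\right) \left(-5\right),42 \right)} \right)} = - (2112 + 33) = \left(-1\right) 2145 = -2145$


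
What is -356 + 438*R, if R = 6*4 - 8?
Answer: 6652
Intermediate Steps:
R = 16 (R = 24 - 8 = 16)
-356 + 438*R = -356 + 438*16 = -356 + 7008 = 6652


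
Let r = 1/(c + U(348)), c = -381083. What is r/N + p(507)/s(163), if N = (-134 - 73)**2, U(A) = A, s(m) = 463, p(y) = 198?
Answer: 3230194574507/7553434788945 ≈ 0.42765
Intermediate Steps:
r = -1/380735 (r = 1/(-381083 + 348) = 1/(-380735) = -1/380735 ≈ -2.6265e-6)
N = 42849 (N = (-207)**2 = 42849)
r/N + p(507)/s(163) = -1/380735/42849 + 198/463 = -1/380735*1/42849 + 198*(1/463) = -1/16314114015 + 198/463 = 3230194574507/7553434788945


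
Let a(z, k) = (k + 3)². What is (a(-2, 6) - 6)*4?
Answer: 300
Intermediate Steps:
a(z, k) = (3 + k)²
(a(-2, 6) - 6)*4 = ((3 + 6)² - 6)*4 = (9² - 6)*4 = (81 - 6)*4 = 75*4 = 300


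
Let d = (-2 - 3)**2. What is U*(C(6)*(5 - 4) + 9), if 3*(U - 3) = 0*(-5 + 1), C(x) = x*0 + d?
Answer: 102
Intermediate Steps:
d = 25 (d = (-5)**2 = 25)
C(x) = 25 (C(x) = x*0 + 25 = 0 + 25 = 25)
U = 3 (U = 3 + (0*(-5 + 1))/3 = 3 + (0*(-4))/3 = 3 + (1/3)*0 = 3 + 0 = 3)
U*(C(6)*(5 - 4) + 9) = 3*(25*(5 - 4) + 9) = 3*(25*1 + 9) = 3*(25 + 9) = 3*34 = 102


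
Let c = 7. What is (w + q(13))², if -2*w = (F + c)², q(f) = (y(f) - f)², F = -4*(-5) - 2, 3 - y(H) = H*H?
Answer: 4026790849/4 ≈ 1.0067e+9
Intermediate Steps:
y(H) = 3 - H² (y(H) = 3 - H*H = 3 - H²)
F = 18 (F = 20 - 2 = 18)
q(f) = (3 - f - f²)² (q(f) = ((3 - f²) - f)² = (3 - f - f²)²)
w = -625/2 (w = -(18 + 7)²/2 = -½*25² = -½*625 = -625/2 ≈ -312.50)
(w + q(13))² = (-625/2 + (-3 + 13 + 13²)²)² = (-625/2 + (-3 + 13 + 169)²)² = (-625/2 + 179²)² = (-625/2 + 32041)² = (63457/2)² = 4026790849/4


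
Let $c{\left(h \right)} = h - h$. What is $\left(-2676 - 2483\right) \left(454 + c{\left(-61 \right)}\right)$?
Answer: $-2342186$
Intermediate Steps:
$c{\left(h \right)} = 0$
$\left(-2676 - 2483\right) \left(454 + c{\left(-61 \right)}\right) = \left(-2676 - 2483\right) \left(454 + 0\right) = \left(-5159\right) 454 = -2342186$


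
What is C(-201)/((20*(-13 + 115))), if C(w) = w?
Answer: -67/680 ≈ -0.098529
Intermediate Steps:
C(-201)/((20*(-13 + 115))) = -201*1/(20*(-13 + 115)) = -201/(20*102) = -201/2040 = -201*1/2040 = -67/680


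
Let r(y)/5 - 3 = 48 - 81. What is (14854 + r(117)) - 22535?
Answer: -7831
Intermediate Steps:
r(y) = -150 (r(y) = 15 + 5*(48 - 81) = 15 + 5*(-33) = 15 - 165 = -150)
(14854 + r(117)) - 22535 = (14854 - 150) - 22535 = 14704 - 22535 = -7831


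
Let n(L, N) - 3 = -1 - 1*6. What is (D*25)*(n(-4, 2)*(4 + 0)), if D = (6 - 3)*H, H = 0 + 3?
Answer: -3600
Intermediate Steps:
H = 3
n(L, N) = -4 (n(L, N) = 3 + (-1 - 1*6) = 3 + (-1 - 6) = 3 - 7 = -4)
D = 9 (D = (6 - 3)*3 = 3*3 = 9)
(D*25)*(n(-4, 2)*(4 + 0)) = (9*25)*(-4*(4 + 0)) = 225*(-4*4) = 225*(-16) = -3600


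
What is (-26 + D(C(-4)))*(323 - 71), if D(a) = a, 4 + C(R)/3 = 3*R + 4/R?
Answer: -19404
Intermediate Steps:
C(R) = -12 + 9*R + 12/R (C(R) = -12 + 3*(3*R + 4/R) = -12 + (9*R + 12/R) = -12 + 9*R + 12/R)
(-26 + D(C(-4)))*(323 - 71) = (-26 + (-12 + 9*(-4) + 12/(-4)))*(323 - 71) = (-26 + (-12 - 36 + 12*(-¼)))*252 = (-26 + (-12 - 36 - 3))*252 = (-26 - 51)*252 = -77*252 = -19404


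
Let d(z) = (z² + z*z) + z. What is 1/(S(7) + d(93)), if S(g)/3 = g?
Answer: 1/17412 ≈ 5.7432e-5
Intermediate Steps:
S(g) = 3*g
d(z) = z + 2*z² (d(z) = (z² + z²) + z = 2*z² + z = z + 2*z²)
1/(S(7) + d(93)) = 1/(3*7 + 93*(1 + 2*93)) = 1/(21 + 93*(1 + 186)) = 1/(21 + 93*187) = 1/(21 + 17391) = 1/17412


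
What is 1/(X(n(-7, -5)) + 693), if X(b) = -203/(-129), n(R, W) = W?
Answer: 129/89600 ≈ 0.0014397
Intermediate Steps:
X(b) = 203/129 (X(b) = -203*(-1/129) = 203/129)
1/(X(n(-7, -5)) + 693) = 1/(203/129 + 693) = 1/(89600/129) = 129/89600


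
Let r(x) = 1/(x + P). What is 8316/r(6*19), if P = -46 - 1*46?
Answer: 182952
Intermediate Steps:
P = -92 (P = -46 - 46 = -92)
r(x) = 1/(-92 + x) (r(x) = 1/(x - 92) = 1/(-92 + x))
8316/r(6*19) = 8316/(1/(-92 + 6*19)) = 8316/(1/(-92 + 114)) = 8316/(1/22) = 8316*22 = 182952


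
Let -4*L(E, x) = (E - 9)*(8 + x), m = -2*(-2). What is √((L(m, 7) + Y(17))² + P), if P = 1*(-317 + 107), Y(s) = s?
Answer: √17089/4 ≈ 32.681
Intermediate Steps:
m = 4
L(E, x) = -(-9 + E)*(8 + x)/4 (L(E, x) = -(E - 9)*(8 + x)/4 = -(-9 + E)*(8 + x)/4)
P = -210 (P = 1*(-210) = -210)
√((L(m, 7) + Y(17))² + P) = √(((18 - 2*4 + (9/4)*7 - ¼*4*7) + 17)² - 210) = √(((18 - 8 + 63/4 - 7) + 17)² - 210) = √((75/4 + 17)² - 210) = √((143/4)² - 210) = √(20449/16 - 210) = √(17089/16) = √17089/4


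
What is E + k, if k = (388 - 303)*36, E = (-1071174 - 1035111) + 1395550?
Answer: -707675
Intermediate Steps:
E = -710735 (E = -2106285 + 1395550 = -710735)
k = 3060 (k = 85*36 = 3060)
E + k = -710735 + 3060 = -707675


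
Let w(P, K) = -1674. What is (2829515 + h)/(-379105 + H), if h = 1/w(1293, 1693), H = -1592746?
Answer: -4736608109/3300878574 ≈ -1.4350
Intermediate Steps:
h = -1/1674 (h = 1/(-1674) = -1/1674 ≈ -0.00059737)
(2829515 + h)/(-379105 + H) = (2829515 - 1/1674)/(-379105 - 1592746) = (4736608109/1674)/(-1971851) = (4736608109/1674)*(-1/1971851) = -4736608109/3300878574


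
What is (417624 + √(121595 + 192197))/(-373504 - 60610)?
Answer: -208812/217057 - 4*√4903/217057 ≈ -0.96330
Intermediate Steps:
(417624 + √(121595 + 192197))/(-373504 - 60610) = (417624 + √313792)/(-434114) = (417624 + 8*√4903)*(-1/434114) = -208812/217057 - 4*√4903/217057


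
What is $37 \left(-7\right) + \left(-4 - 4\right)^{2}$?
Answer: $-195$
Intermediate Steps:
$37 \left(-7\right) + \left(-4 - 4\right)^{2} = -259 + \left(-8\right)^{2} = -259 + 64 = -195$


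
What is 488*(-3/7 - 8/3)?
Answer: -31720/21 ≈ -1510.5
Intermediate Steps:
488*(-3/7 - 8/3) = 488*(-65/21) = -31720/21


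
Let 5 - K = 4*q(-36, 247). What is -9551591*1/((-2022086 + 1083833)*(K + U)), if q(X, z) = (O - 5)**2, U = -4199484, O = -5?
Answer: -9551591/3940549071387 ≈ -2.4239e-6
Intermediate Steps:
q(X, z) = 100 (q(X, z) = (-5 - 5)**2 = (-10)**2 = 100)
K = -395 (K = 5 - 4*100 = 5 - 1*400 = 5 - 400 = -395)
-9551591*1/((-2022086 + 1083833)*(K + U)) = -9551591*1/((-2022086 + 1083833)*(-395 - 4199484)) = -9551591/((-4199879*(-938253))) = -9551591/3940549071387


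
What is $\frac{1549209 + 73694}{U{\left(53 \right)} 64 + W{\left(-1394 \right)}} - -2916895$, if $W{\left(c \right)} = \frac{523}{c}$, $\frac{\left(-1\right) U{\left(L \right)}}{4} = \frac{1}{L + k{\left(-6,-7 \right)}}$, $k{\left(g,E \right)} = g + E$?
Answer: $\frac{126432898675}{47223} \approx 2.6774 \cdot 10^{6}$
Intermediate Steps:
$k{\left(g,E \right)} = E + g$
$U{\left(L \right)} = - \frac{4}{-13 + L}$ ($U{\left(L \right)} = - \frac{4}{L - 13} = - \frac{4}{-13 + L}$)
$\frac{1549209 + 73694}{U{\left(53 \right)} 64 + W{\left(-1394 \right)}} - -2916895 = \frac{1549209 + 73694}{- \frac{4}{-13 + 53} \cdot 64 + \frac{523}{-1394}} - -2916895 = \frac{1622903}{- \frac{4}{40} \cdot 64 + 523 \left(- \frac{1}{1394}\right)} + 2916895 = \frac{1622903}{\left(-4\right) \frac{1}{40} \cdot 64 - \frac{523}{1394}} + 2916895 = \frac{1622903}{\left(- \frac{1}{10}\right) 64 - \frac{523}{1394}} + 2916895 = \frac{1622903}{- \frac{32}{5} - \frac{523}{1394}} + 2916895 = \frac{1622903}{- \frac{47223}{6970}} + 2916895 = 1622903 \left(- \frac{6970}{47223}\right) + 2916895 = - \frac{11311633910}{47223} + 2916895 = \frac{126432898675}{47223}$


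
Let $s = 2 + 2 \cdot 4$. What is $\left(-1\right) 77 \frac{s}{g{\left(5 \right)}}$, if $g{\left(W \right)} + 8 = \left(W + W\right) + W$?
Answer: $-110$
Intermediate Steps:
$g{\left(W \right)} = -8 + 3 W$ ($g{\left(W \right)} = -8 + \left(\left(W + W\right) + W\right) = -8 + \left(2 W + W\right) = -8 + 3 W$)
$s = 10$ ($s = 2 + 8 = 10$)
$\left(-1\right) 77 \frac{s}{g{\left(5 \right)}} = \left(-1\right) 77 \frac{10}{-8 + 3 \cdot 5} = - 77 \frac{10}{-8 + 15} = - 77 \cdot \frac{10}{7} = - 77 \cdot 10 \cdot \frac{1}{7} = \left(-77\right) \frac{10}{7} = -110$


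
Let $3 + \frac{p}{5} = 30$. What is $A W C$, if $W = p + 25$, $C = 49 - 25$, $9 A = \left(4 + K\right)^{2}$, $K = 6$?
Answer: $\frac{128000}{3} \approx 42667.0$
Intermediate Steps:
$p = 135$ ($p = -15 + 5 \cdot 30 = -15 + 150 = 135$)
$A = \frac{100}{9}$ ($A = \frac{\left(4 + 6\right)^{2}}{9} = \frac{10^{2}}{9} = \frac{1}{9} \cdot 100 = \frac{100}{9} \approx 11.111$)
$C = 24$
$W = 160$ ($W = 135 + 25 = 160$)
$A W C = \frac{100}{9} \cdot 160 \cdot 24 = \frac{16000}{9} \cdot 24 = \frac{128000}{3}$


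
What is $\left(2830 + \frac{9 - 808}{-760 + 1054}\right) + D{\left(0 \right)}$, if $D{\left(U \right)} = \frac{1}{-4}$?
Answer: $\frac{1662295}{588} \approx 2827.0$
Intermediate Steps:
$D{\left(U \right)} = - \frac{1}{4}$
$\left(2830 + \frac{9 - 808}{-760 + 1054}\right) + D{\left(0 \right)} = \left(2830 + \frac{9 - 808}{-760 + 1054}\right) - \frac{1}{4} = \left(2830 - \frac{799}{294}\right) - \frac{1}{4} = \frac{831221}{294} - \frac{1}{4} = \frac{1662295}{588}$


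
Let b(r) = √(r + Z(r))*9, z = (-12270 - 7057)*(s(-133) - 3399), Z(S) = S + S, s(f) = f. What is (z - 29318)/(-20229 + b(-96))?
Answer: -460099474978/136411923 - 818803752*I*√2/45470641 ≈ -3372.9 - 25.466*I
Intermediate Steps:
Z(S) = 2*S
z = 68262964 (z = (-12270 - 7057)*(-133 - 3399) = -19327*(-3532) = 68262964)
b(r) = 9*√3*√r (b(r) = √(r + 2*r)*9 = √(3*r)*9 = (√3*√r)*9 = 9*√3*√r)
(z - 29318)/(-20229 + b(-96)) = (68262964 - 29318)/(-20229 + 9*√3*√(-96)) = 68233646/(-20229 + 9*√3*(4*I*√6)) = 68233646/(-20229 + 108*I*√2)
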